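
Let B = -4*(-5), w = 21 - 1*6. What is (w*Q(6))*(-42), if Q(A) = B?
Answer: -12600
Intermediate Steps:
w = 15 (w = 21 - 6 = 15)
B = 20
Q(A) = 20
(w*Q(6))*(-42) = (15*20)*(-42) = 300*(-42) = -12600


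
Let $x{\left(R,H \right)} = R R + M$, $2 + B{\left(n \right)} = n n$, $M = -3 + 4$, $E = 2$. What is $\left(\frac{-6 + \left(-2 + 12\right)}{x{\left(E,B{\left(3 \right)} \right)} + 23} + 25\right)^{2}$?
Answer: $\frac{30976}{49} \approx 632.16$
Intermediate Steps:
$M = 1$
$B{\left(n \right)} = -2 + n^{2}$ ($B{\left(n \right)} = -2 + n n = -2 + n^{2}$)
$x{\left(R,H \right)} = 1 + R^{2}$ ($x{\left(R,H \right)} = R R + 1 = R^{2} + 1 = 1 + R^{2}$)
$\left(\frac{-6 + \left(-2 + 12\right)}{x{\left(E,B{\left(3 \right)} \right)} + 23} + 25\right)^{2} = \left(\frac{-6 + \left(-2 + 12\right)}{\left(1 + 2^{2}\right) + 23} + 25\right)^{2} = \left(\frac{-6 + 10}{\left(1 + 4\right) + 23} + 25\right)^{2} = \left(\frac{4}{5 + 23} + 25\right)^{2} = \left(\frac{4}{28} + 25\right)^{2} = \left(4 \cdot \frac{1}{28} + 25\right)^{2} = \left(\frac{1}{7} + 25\right)^{2} = \left(\frac{176}{7}\right)^{2} = \frac{30976}{49}$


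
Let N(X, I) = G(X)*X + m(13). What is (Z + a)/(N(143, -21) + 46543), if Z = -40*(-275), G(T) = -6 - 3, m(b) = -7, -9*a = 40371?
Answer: 19543/135747 ≈ 0.14397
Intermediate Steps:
a = -13457/3 (a = -⅑*40371 = -13457/3 ≈ -4485.7)
G(T) = -9
N(X, I) = -7 - 9*X (N(X, I) = -9*X - 7 = -7 - 9*X)
Z = 11000
(Z + a)/(N(143, -21) + 46543) = (11000 - 13457/3)/((-7 - 9*143) + 46543) = 19543/(3*((-7 - 1287) + 46543)) = 19543/(3*(-1294 + 46543)) = (19543/3)/45249 = (19543/3)*(1/45249) = 19543/135747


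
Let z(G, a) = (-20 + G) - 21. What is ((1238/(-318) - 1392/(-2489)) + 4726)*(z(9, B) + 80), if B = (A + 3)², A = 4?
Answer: 29903997808/131917 ≈ 2.2669e+5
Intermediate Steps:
B = 49 (B = (4 + 3)² = 7² = 49)
z(G, a) = -41 + G
((1238/(-318) - 1392/(-2489)) + 4726)*(z(9, B) + 80) = ((1238/(-318) - 1392/(-2489)) + 4726)*((-41 + 9) + 80) = ((1238*(-1/318) - 1392*(-1/2489)) + 4726)*(-32 + 80) = ((-619/159 + 1392/2489) + 4726)*48 = (-1319363/395751 + 4726)*48 = (1868999863/395751)*48 = 29903997808/131917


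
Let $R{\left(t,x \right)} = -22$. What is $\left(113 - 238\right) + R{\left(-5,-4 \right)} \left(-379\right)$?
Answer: $8213$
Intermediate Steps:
$\left(113 - 238\right) + R{\left(-5,-4 \right)} \left(-379\right) = \left(113 - 238\right) - -8338 = -125 + 8338 = 8213$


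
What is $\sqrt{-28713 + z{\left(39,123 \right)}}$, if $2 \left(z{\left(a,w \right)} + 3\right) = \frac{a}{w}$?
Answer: $\frac{i \sqrt{193085318}}{82} \approx 169.46 i$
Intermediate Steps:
$z{\left(a,w \right)} = -3 + \frac{a}{2 w}$ ($z{\left(a,w \right)} = -3 + \frac{a \frac{1}{w}}{2} = -3 + \frac{a}{2 w}$)
$\sqrt{-28713 + z{\left(39,123 \right)}} = \sqrt{-28713 - \left(3 - \frac{39}{2 \cdot 123}\right)} = \sqrt{-28713 - \left(3 - \frac{13}{82}\right)} = \sqrt{-28713 + \left(-3 + \frac{13}{82}\right)} = \sqrt{-28713 - \frac{233}{82}} = \sqrt{- \frac{2354699}{82}} = \frac{i \sqrt{193085318}}{82}$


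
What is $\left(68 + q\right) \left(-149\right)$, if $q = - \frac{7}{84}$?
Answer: $- \frac{121435}{12} \approx -10120.0$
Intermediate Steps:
$q = - \frac{1}{12}$ ($q = \left(-7\right) \frac{1}{84} = - \frac{1}{12} \approx -0.083333$)
$\left(68 + q\right) \left(-149\right) = \left(68 - \frac{1}{12}\right) \left(-149\right) = \frac{815}{12} \left(-149\right) = - \frac{121435}{12}$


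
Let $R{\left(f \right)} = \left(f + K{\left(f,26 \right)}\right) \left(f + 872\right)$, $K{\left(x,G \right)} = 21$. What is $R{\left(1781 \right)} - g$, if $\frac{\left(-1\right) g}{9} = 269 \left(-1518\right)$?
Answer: $1105628$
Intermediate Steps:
$g = 3675078$ ($g = - 9 \cdot 269 \left(-1518\right) = \left(-9\right) \left(-408342\right) = 3675078$)
$R{\left(f \right)} = \left(21 + f\right) \left(872 + f\right)$ ($R{\left(f \right)} = \left(f + 21\right) \left(f + 872\right) = \left(21 + f\right) \left(872 + f\right)$)
$R{\left(1781 \right)} - g = \left(18312 + 1781^{2} + 893 \cdot 1781\right) - 3675078 = \left(18312 + 3171961 + 1590433\right) - 3675078 = 4780706 - 3675078 = 1105628$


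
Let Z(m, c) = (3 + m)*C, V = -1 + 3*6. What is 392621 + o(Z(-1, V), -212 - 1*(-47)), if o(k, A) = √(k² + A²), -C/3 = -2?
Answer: 392621 + 3*√3041 ≈ 3.9279e+5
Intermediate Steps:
C = 6 (C = -3*(-2) = 6)
V = 17 (V = -1 + 18 = 17)
Z(m, c) = 18 + 6*m (Z(m, c) = (3 + m)*6 = 18 + 6*m)
o(k, A) = √(A² + k²)
392621 + o(Z(-1, V), -212 - 1*(-47)) = 392621 + √((-212 - 1*(-47))² + (18 + 6*(-1))²) = 392621 + √((-212 + 47)² + (18 - 6)²) = 392621 + √((-165)² + 12²) = 392621 + √(27225 + 144) = 392621 + √27369 = 392621 + 3*√3041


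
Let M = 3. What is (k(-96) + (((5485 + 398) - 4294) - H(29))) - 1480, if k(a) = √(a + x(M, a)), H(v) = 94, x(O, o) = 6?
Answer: 15 + 3*I*√10 ≈ 15.0 + 9.4868*I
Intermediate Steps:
k(a) = √(6 + a) (k(a) = √(a + 6) = √(6 + a))
(k(-96) + (((5485 + 398) - 4294) - H(29))) - 1480 = (√(6 - 96) + (((5485 + 398) - 4294) - 1*94)) - 1480 = (√(-90) + ((5883 - 4294) - 94)) - 1480 = (3*I*√10 + (1589 - 94)) - 1480 = (3*I*√10 + 1495) - 1480 = (1495 + 3*I*√10) - 1480 = 15 + 3*I*√10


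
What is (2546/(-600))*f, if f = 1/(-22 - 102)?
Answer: 1273/37200 ≈ 0.034220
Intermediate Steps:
f = -1/124 (f = 1/(-124) = -1/124 ≈ -0.0080645)
(2546/(-600))*f = (2546/(-600))*(-1/124) = (2546*(-1/600))*(-1/124) = -1273/300*(-1/124) = 1273/37200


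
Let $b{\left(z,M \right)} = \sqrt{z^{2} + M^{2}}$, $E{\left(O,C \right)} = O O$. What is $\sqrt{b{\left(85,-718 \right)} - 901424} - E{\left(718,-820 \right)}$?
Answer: $-515524 + i \sqrt{901424 - \sqrt{522749}} \approx -5.1552 \cdot 10^{5} + 949.05 i$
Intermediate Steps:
$E{\left(O,C \right)} = O^{2}$
$b{\left(z,M \right)} = \sqrt{M^{2} + z^{2}}$
$\sqrt{b{\left(85,-718 \right)} - 901424} - E{\left(718,-820 \right)} = \sqrt{\sqrt{\left(-718\right)^{2} + 85^{2}} - 901424} - 718^{2} = \sqrt{\sqrt{515524 + 7225} - 901424} - 515524 = \sqrt{\sqrt{522749} - 901424} - 515524 = \sqrt{-901424 + \sqrt{522749}} - 515524 = -515524 + \sqrt{-901424 + \sqrt{522749}}$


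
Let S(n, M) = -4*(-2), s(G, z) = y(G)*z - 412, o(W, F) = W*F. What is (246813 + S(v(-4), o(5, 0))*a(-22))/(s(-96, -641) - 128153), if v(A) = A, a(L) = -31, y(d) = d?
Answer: -246565/67029 ≈ -3.6785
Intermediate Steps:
o(W, F) = F*W
s(G, z) = -412 + G*z (s(G, z) = G*z - 412 = -412 + G*z)
S(n, M) = 8
(246813 + S(v(-4), o(5, 0))*a(-22))/(s(-96, -641) - 128153) = (246813 + 8*(-31))/((-412 - 96*(-641)) - 128153) = (246813 - 248)/((-412 + 61536) - 128153) = 246565/(61124 - 128153) = 246565/(-67029) = 246565*(-1/67029) = -246565/67029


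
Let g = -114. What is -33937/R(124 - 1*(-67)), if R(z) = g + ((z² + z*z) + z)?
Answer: -33937/73039 ≈ -0.46464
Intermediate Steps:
R(z) = -114 + z + 2*z² (R(z) = -114 + ((z² + z*z) + z) = -114 + ((z² + z²) + z) = -114 + (2*z² + z) = -114 + (z + 2*z²) = -114 + z + 2*z²)
-33937/R(124 - 1*(-67)) = -33937/(-114 + (124 - 1*(-67)) + 2*(124 - 1*(-67))²) = -33937/(-114 + (124 + 67) + 2*(124 + 67)²) = -33937/(-114 + 191 + 2*191²) = -33937/(-114 + 191 + 2*36481) = -33937/(-114 + 191 + 72962) = -33937/73039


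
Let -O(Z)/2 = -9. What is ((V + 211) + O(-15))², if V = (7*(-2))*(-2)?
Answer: 66049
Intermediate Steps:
O(Z) = 18 (O(Z) = -2*(-9) = 18)
V = 28 (V = -14*(-2) = 28)
((V + 211) + O(-15))² = ((28 + 211) + 18)² = (239 + 18)² = 257² = 66049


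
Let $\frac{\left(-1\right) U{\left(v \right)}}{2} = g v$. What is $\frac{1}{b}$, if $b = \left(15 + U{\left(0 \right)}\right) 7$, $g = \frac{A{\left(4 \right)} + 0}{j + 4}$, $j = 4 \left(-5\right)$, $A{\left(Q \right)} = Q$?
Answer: $\frac{1}{105} \approx 0.0095238$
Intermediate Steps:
$j = -20$
$g = - \frac{1}{4}$ ($g = \frac{4 + 0}{-20 + 4} = \frac{4}{-16} = 4 \left(- \frac{1}{16}\right) = - \frac{1}{4} \approx -0.25$)
$U{\left(v \right)} = \frac{v}{2}$ ($U{\left(v \right)} = - 2 \left(- \frac{v}{4}\right) = \frac{v}{2}$)
$b = 105$ ($b = \left(15 + \frac{1}{2} \cdot 0\right) 7 = \left(15 + 0\right) 7 = 15 \cdot 7 = 105$)
$\frac{1}{b} = \frac{1}{105}$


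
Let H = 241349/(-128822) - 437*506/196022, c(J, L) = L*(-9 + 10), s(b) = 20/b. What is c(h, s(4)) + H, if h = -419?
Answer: 25232319229/12625973042 ≈ 1.9984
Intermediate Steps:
c(J, L) = L (c(J, L) = L*1 = L)
H = -37897545981/12625973042 (H = 241349*(-1/128822) - 221122*1/196022 = -241349/128822 - 110561/98011 = -37897545981/12625973042 ≈ -3.0016)
c(h, s(4)) + H = 20/4 - 37897545981/12625973042 = 20*(1/4) - 37897545981/12625973042 = 5 - 37897545981/12625973042 = 25232319229/12625973042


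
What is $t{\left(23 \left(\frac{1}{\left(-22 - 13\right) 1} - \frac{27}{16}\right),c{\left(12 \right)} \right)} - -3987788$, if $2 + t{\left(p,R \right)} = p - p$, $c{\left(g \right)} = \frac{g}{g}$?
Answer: $3987786$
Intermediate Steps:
$c{\left(g \right)} = 1$
$t{\left(p,R \right)} = -2$ ($t{\left(p,R \right)} = -2 + \left(p - p\right) = -2 + 0 = -2$)
$t{\left(23 \left(\frac{1}{\left(-22 - 13\right) 1} - \frac{27}{16}\right),c{\left(12 \right)} \right)} - -3987788 = -2 - -3987788 = -2 + 3987788 = 3987786$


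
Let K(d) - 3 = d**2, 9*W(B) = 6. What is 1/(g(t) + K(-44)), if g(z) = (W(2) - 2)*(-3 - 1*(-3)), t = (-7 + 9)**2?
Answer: 1/1939 ≈ 0.00051573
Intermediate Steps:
W(B) = 2/3 (W(B) = (1/9)*6 = 2/3)
K(d) = 3 + d**2
t = 4 (t = 2**2 = 4)
g(z) = 0 (g(z) = (2/3 - 2)*(-3 - 1*(-3)) = -4*(-3 + 3)/3 = -4/3*0 = 0)
1/(g(t) + K(-44)) = 1/(0 + (3 + (-44)**2)) = 1/(0 + (3 + 1936)) = 1/(0 + 1939) = 1/1939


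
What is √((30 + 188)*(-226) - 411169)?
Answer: I*√460437 ≈ 678.55*I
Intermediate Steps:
√((30 + 188)*(-226) - 411169) = √(218*(-226) - 411169) = √(-49268 - 411169) = √(-460437) = I*√460437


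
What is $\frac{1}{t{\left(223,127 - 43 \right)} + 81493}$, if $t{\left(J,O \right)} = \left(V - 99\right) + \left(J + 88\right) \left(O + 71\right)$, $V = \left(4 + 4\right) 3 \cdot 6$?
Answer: $\frac{1}{129743} \approx 7.7075 \cdot 10^{-6}$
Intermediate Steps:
$V = 144$ ($V = 8 \cdot 18 = 144$)
$t{\left(J,O \right)} = 45 + \left(71 + O\right) \left(88 + J\right)$ ($t{\left(J,O \right)} = \left(144 - 99\right) + \left(J + 88\right) \left(O + 71\right) = 45 + \left(88 + J\right) \left(71 + O\right) = 45 + \left(71 + O\right) \left(88 + J\right)$)
$\frac{1}{t{\left(223,127 - 43 \right)} + 81493} = \frac{1}{\left(6293 + 71 \cdot 223 + 88 \left(127 - 43\right) + 223 \left(127 - 43\right)\right) + 81493} = \frac{1}{\left(6293 + 15833 + 88 \cdot 84 + 223 \cdot 84\right) + 81493} = \frac{1}{\left(6293 + 15833 + 7392 + 18732\right) + 81493} = \frac{1}{48250 + 81493} = \frac{1}{129743}$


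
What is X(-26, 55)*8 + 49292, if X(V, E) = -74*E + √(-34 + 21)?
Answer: 16732 + 8*I*√13 ≈ 16732.0 + 28.844*I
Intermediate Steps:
X(V, E) = -74*E + I*√13 (X(V, E) = -74*E + √(-13) = -74*E + I*√13)
X(-26, 55)*8 + 49292 = (-74*55 + I*√13)*8 + 49292 = (-4070 + I*√13)*8 + 49292 = (-32560 + 8*I*√13) + 49292 = 16732 + 8*I*√13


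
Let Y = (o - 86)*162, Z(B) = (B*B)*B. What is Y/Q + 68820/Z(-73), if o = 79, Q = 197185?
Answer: -14011416978/76708317145 ≈ -0.18266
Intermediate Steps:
Z(B) = B³ (Z(B) = B²*B = B³)
Y = -1134 (Y = (79 - 86)*162 = -7*162 = -1134)
Y/Q + 68820/Z(-73) = -1134/197185 + 68820/((-73)³) = -1134*1/197185 + 68820/(-389017) = -1134/197185 + 68820*(-1/389017) = -1134/197185 - 68820/389017 = -14011416978/76708317145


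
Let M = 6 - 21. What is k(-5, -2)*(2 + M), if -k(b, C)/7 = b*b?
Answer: 2275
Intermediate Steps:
M = -15
k(b, C) = -7*b² (k(b, C) = -7*b*b = -7*b²)
k(-5, -2)*(2 + M) = (-7*(-5)²)*(2 - 15) = -7*25*(-13) = -175*(-13) = 2275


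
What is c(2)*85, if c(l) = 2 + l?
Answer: 340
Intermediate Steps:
c(2)*85 = (2 + 2)*85 = 4*85 = 340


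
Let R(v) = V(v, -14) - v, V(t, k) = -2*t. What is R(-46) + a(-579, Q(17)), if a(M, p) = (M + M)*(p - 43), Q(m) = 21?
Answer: 25614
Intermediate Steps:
a(M, p) = 2*M*(-43 + p) (a(M, p) = (2*M)*(-43 + p) = 2*M*(-43 + p))
R(v) = -3*v (R(v) = -2*v - v = -3*v)
R(-46) + a(-579, Q(17)) = -3*(-46) + 2*(-579)*(-43 + 21) = 138 + 2*(-579)*(-22) = 138 + 25476 = 25614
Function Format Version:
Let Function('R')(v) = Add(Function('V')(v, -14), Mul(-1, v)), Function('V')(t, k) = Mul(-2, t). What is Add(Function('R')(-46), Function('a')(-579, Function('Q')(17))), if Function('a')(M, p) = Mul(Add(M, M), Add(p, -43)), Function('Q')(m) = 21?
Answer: 25614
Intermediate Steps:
Function('a')(M, p) = Mul(2, M, Add(-43, p)) (Function('a')(M, p) = Mul(Mul(2, M), Add(-43, p)) = Mul(2, M, Add(-43, p)))
Function('R')(v) = Mul(-3, v) (Function('R')(v) = Add(Mul(-2, v), Mul(-1, v)) = Mul(-3, v))
Add(Function('R')(-46), Function('a')(-579, Function('Q')(17))) = Add(Mul(-3, -46), Mul(2, -579, Add(-43, 21))) = Add(138, Mul(2, -579, -22)) = Add(138, 25476) = 25614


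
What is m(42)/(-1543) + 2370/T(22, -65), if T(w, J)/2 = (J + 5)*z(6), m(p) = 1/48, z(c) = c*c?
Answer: -30475/55548 ≈ -0.54862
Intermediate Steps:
z(c) = c²
m(p) = 1/48
T(w, J) = 360 + 72*J (T(w, J) = 2*((J + 5)*6²) = 2*((5 + J)*36) = 2*(180 + 36*J) = 360 + 72*J)
m(42)/(-1543) + 2370/T(22, -65) = (1/48)/(-1543) + 2370/(360 + 72*(-65)) = (1/48)*(-1/1543) + 2370/(360 - 4680) = -1/74064 + 2370/(-4320) = -1/74064 + 2370*(-1/4320) = -1/74064 - 79/144 = -30475/55548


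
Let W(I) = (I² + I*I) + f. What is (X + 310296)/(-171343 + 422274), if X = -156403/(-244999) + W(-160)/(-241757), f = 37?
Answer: 18378926609916236/14862699148589233 ≈ 1.2366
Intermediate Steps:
W(I) = 37 + 2*I² (W(I) = (I² + I*I) + 37 = (I² + I²) + 37 = 2*I² + 37 = 37 + 2*I²)
X = 25258506308/59230223243 (X = -156403/(-244999) + (37 + 2*(-160)²)/(-241757) = -156403*(-1/244999) + (37 + 2*25600)*(-1/241757) = 156403/244999 + (37 + 51200)*(-1/241757) = 156403/244999 + 51237*(-1/241757) = 156403/244999 - 51237/241757 = 25258506308/59230223243 ≈ 0.42645)
(X + 310296)/(-171343 + 422274) = (25258506308/59230223243 + 310296)/(-171343 + 422274) = (18378926609916236/59230223243)/250931 = (18378926609916236/59230223243)*(1/250931) = 18378926609916236/14862699148589233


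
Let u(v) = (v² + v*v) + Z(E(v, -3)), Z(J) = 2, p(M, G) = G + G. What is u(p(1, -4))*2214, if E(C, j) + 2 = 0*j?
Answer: 287820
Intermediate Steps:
E(C, j) = -2 (E(C, j) = -2 + 0*j = -2 + 0 = -2)
p(M, G) = 2*G
u(v) = 2 + 2*v² (u(v) = (v² + v*v) + 2 = (v² + v²) + 2 = 2*v² + 2 = 2 + 2*v²)
u(p(1, -4))*2214 = (2 + 2*(2*(-4))²)*2214 = (2 + 2*(-8)²)*2214 = (2 + 2*64)*2214 = (2 + 128)*2214 = 130*2214 = 287820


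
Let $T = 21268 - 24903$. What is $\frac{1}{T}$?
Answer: $- \frac{1}{3635} \approx -0.0002751$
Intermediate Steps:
$T = -3635$
$\frac{1}{T} = \frac{1}{-3635} = - \frac{1}{3635}$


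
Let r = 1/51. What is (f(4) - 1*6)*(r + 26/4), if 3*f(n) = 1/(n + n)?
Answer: -95095/2448 ≈ -38.846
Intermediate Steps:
r = 1/51 ≈ 0.019608
f(n) = 1/(6*n) (f(n) = 1/(3*(n + n)) = 1/(3*((2*n))) = (1/(2*n))/3 = 1/(6*n))
(f(4) - 1*6)*(r + 26/4) = ((1/6)/4 - 1*6)*(1/51 + 26/4) = ((1/6)*(1/4) - 6)*(1/51 + 26*(1/4)) = (1/24 - 6)*(1/51 + 13/2) = -143/24*665/102 = -95095/2448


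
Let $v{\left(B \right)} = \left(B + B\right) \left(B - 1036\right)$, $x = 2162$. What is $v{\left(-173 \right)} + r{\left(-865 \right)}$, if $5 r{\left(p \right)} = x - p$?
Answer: $\frac{2094597}{5} \approx 4.1892 \cdot 10^{5}$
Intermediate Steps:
$r{\left(p \right)} = \frac{2162}{5} - \frac{p}{5}$ ($r{\left(p \right)} = \frac{2162 - p}{5} = \frac{2162}{5} - \frac{p}{5}$)
$v{\left(B \right)} = 2 B \left(-1036 + B\right)$
$v{\left(-173 \right)} + r{\left(-865 \right)} = 2 \left(-173\right) \left(-1036 - 173\right) + \left(\frac{2162}{5} - -173\right) = 2 \left(-173\right) \left(-1209\right) + \left(\frac{2162}{5} + 173\right) = 418314 + \frac{3027}{5} = \frac{2094597}{5}$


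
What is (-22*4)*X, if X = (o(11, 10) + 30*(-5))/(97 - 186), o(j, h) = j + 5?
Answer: -11792/89 ≈ -132.49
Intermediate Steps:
o(j, h) = 5 + j
X = 134/89 (X = ((5 + 11) + 30*(-5))/(97 - 186) = (16 - 150)/(-89) = -134*(-1/89) = 134/89 ≈ 1.5056)
(-22*4)*X = -22*4*(134/89) = -88*134/89 = -11792/89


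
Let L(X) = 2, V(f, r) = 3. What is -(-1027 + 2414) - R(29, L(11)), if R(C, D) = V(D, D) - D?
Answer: -1388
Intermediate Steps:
R(C, D) = 3 - D
-(-1027 + 2414) - R(29, L(11)) = -(-1027 + 2414) - (3 - 1*2) = -1*1387 - (3 - 2) = -1387 - 1*1 = -1387 - 1 = -1388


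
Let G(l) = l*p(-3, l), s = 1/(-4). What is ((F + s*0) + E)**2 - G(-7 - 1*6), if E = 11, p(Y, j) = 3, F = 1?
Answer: 183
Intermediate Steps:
s = -1/4 ≈ -0.25000
G(l) = 3*l (G(l) = l*3 = 3*l)
((F + s*0) + E)**2 - G(-7 - 1*6) = ((1 - 1/4*0) + 11)**2 - 3*(-7 - 1*6) = ((1 + 0) + 11)**2 - 3*(-7 - 6) = (1 + 11)**2 - 3*(-13) = 12**2 - 1*(-39) = 144 + 39 = 183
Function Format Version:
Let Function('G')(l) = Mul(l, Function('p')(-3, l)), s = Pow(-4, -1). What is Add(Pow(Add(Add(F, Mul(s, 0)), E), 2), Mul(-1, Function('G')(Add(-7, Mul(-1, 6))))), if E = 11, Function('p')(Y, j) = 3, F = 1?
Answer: 183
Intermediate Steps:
s = Rational(-1, 4) ≈ -0.25000
Function('G')(l) = Mul(3, l) (Function('G')(l) = Mul(l, 3) = Mul(3, l))
Add(Pow(Add(Add(F, Mul(s, 0)), E), 2), Mul(-1, Function('G')(Add(-7, Mul(-1, 6))))) = Add(Pow(Add(Add(1, Mul(Rational(-1, 4), 0)), 11), 2), Mul(-1, Mul(3, Add(-7, Mul(-1, 6))))) = Add(Pow(Add(Add(1, 0), 11), 2), Mul(-1, Mul(3, Add(-7, -6)))) = Add(Pow(Add(1, 11), 2), Mul(-1, Mul(3, -13))) = Add(Pow(12, 2), Mul(-1, -39)) = Add(144, 39) = 183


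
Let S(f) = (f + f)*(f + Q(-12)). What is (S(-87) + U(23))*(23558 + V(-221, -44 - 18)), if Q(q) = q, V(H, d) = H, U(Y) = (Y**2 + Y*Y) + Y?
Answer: 427230459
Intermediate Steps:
U(Y) = Y + 2*Y**2 (U(Y) = (Y**2 + Y**2) + Y = 2*Y**2 + Y = Y + 2*Y**2)
S(f) = 2*f*(-12 + f) (S(f) = (f + f)*(f - 12) = (2*f)*(-12 + f) = 2*f*(-12 + f))
(S(-87) + U(23))*(23558 + V(-221, -44 - 18)) = (2*(-87)*(-12 - 87) + 23*(1 + 2*23))*(23558 - 221) = (2*(-87)*(-99) + 23*(1 + 46))*23337 = (17226 + 23*47)*23337 = (17226 + 1081)*23337 = 18307*23337 = 427230459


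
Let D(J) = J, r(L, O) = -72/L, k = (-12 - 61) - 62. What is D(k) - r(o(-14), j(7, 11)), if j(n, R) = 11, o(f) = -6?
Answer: -147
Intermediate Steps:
k = -135 (k = -73 - 62 = -135)
D(k) - r(o(-14), j(7, 11)) = -135 - (-72)/(-6) = -135 - (-72)*(-1)/6 = -135 - 1*12 = -135 - 12 = -147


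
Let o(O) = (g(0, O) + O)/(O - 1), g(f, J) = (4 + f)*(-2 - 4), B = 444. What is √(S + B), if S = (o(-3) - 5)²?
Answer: √7153/4 ≈ 21.144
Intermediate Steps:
g(f, J) = -24 - 6*f (g(f, J) = (4 + f)*(-6) = -24 - 6*f)
o(O) = (-24 + O)/(-1 + O) (o(O) = ((-24 - 6*0) + O)/(O - 1) = ((-24 + 0) + O)/(-1 + O) = (-24 + O)/(-1 + O))
S = 49/16 (S = ((-24 - 3)/(-1 - 3) - 5)² = (-27/(-4) - 5)² = (-¼*(-27) - 5)² = (27/4 - 5)² = (7/4)² = 49/16 ≈ 3.0625)
√(S + B) = √(49/16 + 444) = √(7153/16) = √7153/4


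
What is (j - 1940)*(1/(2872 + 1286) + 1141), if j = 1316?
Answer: -493405016/693 ≈ -7.1198e+5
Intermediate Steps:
(j - 1940)*(1/(2872 + 1286) + 1141) = (1316 - 1940)*(1/(2872 + 1286) + 1141) = -624*(1/4158 + 1141) = -624*4744279/4158 = -493405016/693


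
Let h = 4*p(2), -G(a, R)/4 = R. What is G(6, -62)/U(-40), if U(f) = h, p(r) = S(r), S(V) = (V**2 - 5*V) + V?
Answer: -31/2 ≈ -15.500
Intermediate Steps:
S(V) = V**2 - 4*V
p(r) = r*(-4 + r)
G(a, R) = -4*R
h = -16 (h = 4*(2*(-4 + 2)) = 4*(2*(-2)) = 4*(-4) = -16)
U(f) = -16
G(6, -62)/U(-40) = -4*(-62)/(-16) = 248*(-1/16) = -31/2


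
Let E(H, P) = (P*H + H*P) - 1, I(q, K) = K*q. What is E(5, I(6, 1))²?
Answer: 3481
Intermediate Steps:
E(H, P) = -1 + 2*H*P (E(H, P) = (H*P + H*P) - 1 = 2*H*P - 1 = -1 + 2*H*P)
E(5, I(6, 1))² = (-1 + 2*5*(1*6))² = (-1 + 2*5*6)² = (-1 + 60)² = 59² = 3481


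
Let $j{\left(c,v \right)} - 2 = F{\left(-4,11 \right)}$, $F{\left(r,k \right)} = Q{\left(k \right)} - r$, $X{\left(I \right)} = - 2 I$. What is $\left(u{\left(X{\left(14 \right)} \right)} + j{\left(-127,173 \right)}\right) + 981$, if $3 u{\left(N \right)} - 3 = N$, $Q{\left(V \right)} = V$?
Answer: $\frac{2969}{3} \approx 989.67$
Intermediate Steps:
$u{\left(N \right)} = 1 + \frac{N}{3}$
$F{\left(r,k \right)} = k - r$
$j{\left(c,v \right)} = 17$ ($j{\left(c,v \right)} = 2 + \left(11 - -4\right) = 2 + \left(11 + 4\right) = 2 + 15 = 17$)
$\left(u{\left(X{\left(14 \right)} \right)} + j{\left(-127,173 \right)}\right) + 981 = \left(\left(1 + \frac{\left(-2\right) 14}{3}\right) + 17\right) + 981 = \left(\left(1 + \frac{1}{3} \left(-28\right)\right) + 17\right) + 981 = \left(\left(1 - \frac{28}{3}\right) + 17\right) + 981 = \left(- \frac{25}{3} + 17\right) + 981 = \frac{26}{3} + 981 = \frac{2969}{3}$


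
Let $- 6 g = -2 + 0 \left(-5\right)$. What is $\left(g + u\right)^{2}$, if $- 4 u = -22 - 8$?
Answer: $\frac{2209}{36} \approx 61.361$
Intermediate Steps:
$g = \frac{1}{3}$ ($g = - \frac{-2 + 0 \left(-5\right)}{6} = - \frac{-2 + 0}{6} = \left(- \frac{1}{6}\right) \left(-2\right) = \frac{1}{3} \approx 0.33333$)
$u = \frac{15}{2}$ ($u = - \frac{-22 - 8}{4} = \left(- \frac{1}{4}\right) \left(-30\right) = \frac{15}{2} \approx 7.5$)
$\left(g + u\right)^{2} = \left(\frac{1}{3} + \frac{15}{2}\right)^{2} = \left(\frac{47}{6}\right)^{2} = \frac{2209}{36}$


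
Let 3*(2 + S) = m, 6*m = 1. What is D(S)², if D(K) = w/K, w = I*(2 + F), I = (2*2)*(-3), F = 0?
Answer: 186624/1225 ≈ 152.35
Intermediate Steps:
m = ⅙ (m = (⅙)*1 = ⅙ ≈ 0.16667)
S = -35/18 (S = -2 + (⅓)*(⅙) = -2 + 1/18 = -35/18 ≈ -1.9444)
I = -12 (I = 4*(-3) = -12)
w = -24 (w = -12*(2 + 0) = -12*2 = -24)
D(K) = -24/K
D(S)² = (-24/(-35/18))² = (-24*(-18/35))² = (432/35)² = 186624/1225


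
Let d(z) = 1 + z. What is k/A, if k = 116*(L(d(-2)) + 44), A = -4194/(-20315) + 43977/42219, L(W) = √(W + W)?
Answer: 1459197846480/356819747 + 33163587420*I*√2/356819747 ≈ 4089.5 + 131.44*I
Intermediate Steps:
L(W) = √2*√W (L(W) = √(2*W) = √2*√W)
A = 356819747/285892995 (A = -4194*(-1/20315) + 43977*(1/42219) = 4194/20315 + 14659/14073 = 356819747/285892995 ≈ 1.2481)
k = 5104 + 116*I*√2 (k = 116*(√2*√(1 - 2) + 44) = 116*(√2*√(-1) + 44) = 116*(√2*I + 44) = 116*(I*√2 + 44) = 116*(44 + I*√2) = 5104 + 116*I*√2 ≈ 5104.0 + 164.05*I)
k/A = (5104 + 116*I*√2)/(356819747/285892995) = (5104 + 116*I*√2)*(285892995/356819747) = 1459197846480/356819747 + 33163587420*I*√2/356819747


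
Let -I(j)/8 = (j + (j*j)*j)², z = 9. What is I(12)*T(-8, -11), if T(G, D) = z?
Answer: -217987200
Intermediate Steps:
T(G, D) = 9
I(j) = -8*(j + j³)² (I(j) = -8*(j + (j*j)*j)² = -8*(j + j²*j)² = -8*(j + j³)²)
I(12)*T(-8, -11) = -8*12²*(1 + 12²)²*9 = -8*144*(1 + 144)²*9 = -8*144*145²*9 = -8*144*21025*9 = -24220800*9 = -217987200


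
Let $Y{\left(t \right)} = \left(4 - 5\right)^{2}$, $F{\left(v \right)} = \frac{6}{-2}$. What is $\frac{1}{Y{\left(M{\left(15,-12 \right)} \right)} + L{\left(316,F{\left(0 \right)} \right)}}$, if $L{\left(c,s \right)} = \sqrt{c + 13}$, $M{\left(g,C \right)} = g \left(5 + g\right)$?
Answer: $- \frac{1}{328} + \frac{\sqrt{329}}{328} \approx 0.052251$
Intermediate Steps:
$F{\left(v \right)} = -3$ ($F{\left(v \right)} = 6 \left(- \frac{1}{2}\right) = -3$)
$L{\left(c,s \right)} = \sqrt{13 + c}$
$Y{\left(t \right)} = 1$ ($Y{\left(t \right)} = \left(-1\right)^{2} = 1$)
$\frac{1}{Y{\left(M{\left(15,-12 \right)} \right)} + L{\left(316,F{\left(0 \right)} \right)}} = \frac{1}{1 + \sqrt{13 + 316}} = \frac{1}{1 + \sqrt{329}}$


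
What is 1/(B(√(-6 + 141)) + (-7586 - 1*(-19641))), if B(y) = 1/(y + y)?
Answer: 6509700/78474433499 - 6*√15/78474433499 ≈ 8.2953e-5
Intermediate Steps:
B(y) = 1/(2*y)
1/(B(√(-6 + 141)) + (-7586 - 1*(-19641))) = 1/(1/(2*(√(-6 + 141))) + (-7586 - 1*(-19641))) = 1/(1/(2*(√135)) + (-7586 + 19641)) = 1/(1/(2*((3*√15))) + 12055) = 1/((√15/45)/2 + 12055) = 1/(√15/90 + 12055) = 1/(12055 + √15/90)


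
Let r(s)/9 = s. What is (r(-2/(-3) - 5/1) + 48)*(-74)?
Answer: -666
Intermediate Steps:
r(s) = 9*s
(r(-2/(-3) - 5/1) + 48)*(-74) = (9*(-2/(-3) - 5/1) + 48)*(-74) = (9*(-2*(-⅓) - 5*1) + 48)*(-74) = (9*(⅔ - 5) + 48)*(-74) = (9*(-13/3) + 48)*(-74) = (-39 + 48)*(-74) = 9*(-74) = -666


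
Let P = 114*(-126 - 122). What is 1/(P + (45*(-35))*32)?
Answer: -1/78672 ≈ -1.2711e-5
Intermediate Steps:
P = -28272 (P = 114*(-248) = -28272)
1/(P + (45*(-35))*32) = 1/(-28272 + (45*(-35))*32) = 1/(-28272 - 1575*32) = 1/(-28272 - 50400) = 1/(-78672) = -1/78672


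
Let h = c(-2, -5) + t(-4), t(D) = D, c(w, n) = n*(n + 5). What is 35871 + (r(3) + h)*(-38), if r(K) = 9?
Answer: 35681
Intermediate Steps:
c(w, n) = n*(5 + n)
h = -4 (h = -5*(5 - 5) - 4 = -5*0 - 4 = 0 - 4 = -4)
35871 + (r(3) + h)*(-38) = 35871 + (9 - 4)*(-38) = 35871 + 5*(-38) = 35871 - 190 = 35681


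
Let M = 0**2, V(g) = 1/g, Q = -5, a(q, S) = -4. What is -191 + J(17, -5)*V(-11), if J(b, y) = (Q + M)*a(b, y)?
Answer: -2121/11 ≈ -192.82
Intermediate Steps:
M = 0
J(b, y) = 20 (J(b, y) = (-5 + 0)*(-4) = -5*(-4) = 20)
-191 + J(17, -5)*V(-11) = -191 + 20/(-11) = -191 + 20*(-1/11) = -191 - 20/11 = -2121/11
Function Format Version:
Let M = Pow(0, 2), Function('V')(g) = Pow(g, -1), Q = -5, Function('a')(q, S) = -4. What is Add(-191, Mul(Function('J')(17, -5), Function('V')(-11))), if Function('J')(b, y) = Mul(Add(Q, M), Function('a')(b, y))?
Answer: Rational(-2121, 11) ≈ -192.82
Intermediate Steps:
M = 0
Function('J')(b, y) = 20 (Function('J')(b, y) = Mul(Add(-5, 0), -4) = Mul(-5, -4) = 20)
Add(-191, Mul(Function('J')(17, -5), Function('V')(-11))) = Add(-191, Mul(20, Pow(-11, -1))) = Add(-191, Mul(20, Rational(-1, 11))) = Add(-191, Rational(-20, 11)) = Rational(-2121, 11)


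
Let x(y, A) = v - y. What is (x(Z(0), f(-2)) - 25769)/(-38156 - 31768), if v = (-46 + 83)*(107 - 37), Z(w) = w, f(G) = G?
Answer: 23179/69924 ≈ 0.33149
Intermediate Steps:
v = 2590 (v = 37*70 = 2590)
x(y, A) = 2590 - y
(x(Z(0), f(-2)) - 25769)/(-38156 - 31768) = ((2590 - 1*0) - 25769)/(-38156 - 31768) = ((2590 + 0) - 25769)/(-69924) = (2590 - 25769)*(-1/69924) = -23179*(-1/69924) = 23179/69924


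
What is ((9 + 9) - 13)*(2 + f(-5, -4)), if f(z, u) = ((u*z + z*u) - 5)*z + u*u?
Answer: -785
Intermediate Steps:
f(z, u) = u² + z*(-5 + 2*u*z) (f(z, u) = ((u*z + u*z) - 5)*z + u² = (2*u*z - 5)*z + u² = (-5 + 2*u*z)*z + u² = z*(-5 + 2*u*z) + u² = u² + z*(-5 + 2*u*z))
((9 + 9) - 13)*(2 + f(-5, -4)) = ((9 + 9) - 13)*(2 + ((-4)² - 5*(-5) + 2*(-4)*(-5)²)) = (18 - 13)*(2 + (16 + 25 + 2*(-4)*25)) = 5*(2 + (16 + 25 - 200)) = 5*(2 - 159) = 5*(-157) = -785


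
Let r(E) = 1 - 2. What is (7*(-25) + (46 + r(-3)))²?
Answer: 16900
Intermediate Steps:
r(E) = -1
(7*(-25) + (46 + r(-3)))² = (7*(-25) + (46 - 1))² = (-175 + 45)² = (-130)² = 16900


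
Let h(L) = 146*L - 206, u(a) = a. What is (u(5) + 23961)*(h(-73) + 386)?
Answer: -251115748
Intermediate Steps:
h(L) = -206 + 146*L
(u(5) + 23961)*(h(-73) + 386) = (5 + 23961)*((-206 + 146*(-73)) + 386) = 23966*((-206 - 10658) + 386) = 23966*(-10864 + 386) = 23966*(-10478) = -251115748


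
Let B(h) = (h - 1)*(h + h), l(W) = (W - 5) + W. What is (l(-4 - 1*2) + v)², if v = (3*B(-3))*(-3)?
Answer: 54289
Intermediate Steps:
l(W) = -5 + 2*W (l(W) = (-5 + W) + W = -5 + 2*W)
B(h) = 2*h*(-1 + h) (B(h) = (-1 + h)*(2*h) = 2*h*(-1 + h))
v = -216 (v = (3*(2*(-3)*(-1 - 3)))*(-3) = (3*(2*(-3)*(-4)))*(-3) = (3*24)*(-3) = 72*(-3) = -216)
(l(-4 - 1*2) + v)² = ((-5 + 2*(-4 - 1*2)) - 216)² = ((-5 + 2*(-4 - 2)) - 216)² = ((-5 + 2*(-6)) - 216)² = ((-5 - 12) - 216)² = (-17 - 216)² = (-233)² = 54289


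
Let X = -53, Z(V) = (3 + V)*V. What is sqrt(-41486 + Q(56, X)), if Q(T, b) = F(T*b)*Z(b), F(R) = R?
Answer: I*sqrt(7906686) ≈ 2811.9*I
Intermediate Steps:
Z(V) = V*(3 + V)
Q(T, b) = T*b**2*(3 + b) (Q(T, b) = (T*b)*(b*(3 + b)) = T*b**2*(3 + b))
sqrt(-41486 + Q(56, X)) = sqrt(-41486 + 56*(-53)**2*(3 - 53)) = sqrt(-41486 + 56*2809*(-50)) = sqrt(-41486 - 7865200) = sqrt(-7906686) = I*sqrt(7906686)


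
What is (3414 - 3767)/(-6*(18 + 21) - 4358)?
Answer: 353/4592 ≈ 0.076873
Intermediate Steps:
(3414 - 3767)/(-6*(18 + 21) - 4358) = -353/(-6*39 - 4358) = -353/(-234 - 4358) = -353/(-4592) = -353*(-1/4592) = 353/4592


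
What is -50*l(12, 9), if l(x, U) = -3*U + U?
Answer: 900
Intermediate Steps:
l(x, U) = -2*U
-50*l(12, 9) = -(-100)*9 = -50*(-18) = 900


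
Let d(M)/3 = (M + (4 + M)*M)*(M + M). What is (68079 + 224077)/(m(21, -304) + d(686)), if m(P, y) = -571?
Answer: 292156/1951090445 ≈ 0.00014974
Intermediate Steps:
d(M) = 6*M*(M + M*(4 + M)) (d(M) = 3*((M + (4 + M)*M)*(M + M)) = 3*((M + M*(4 + M))*(2*M)) = 3*(2*M*(M + M*(4 + M))) = 6*M*(M + M*(4 + M)))
(68079 + 224077)/(m(21, -304) + d(686)) = (68079 + 224077)/(-571 + 6*686**2*(5 + 686)) = 292156/(-571 + 6*470596*691) = 292156/(-571 + 1951091016) = 292156/1951090445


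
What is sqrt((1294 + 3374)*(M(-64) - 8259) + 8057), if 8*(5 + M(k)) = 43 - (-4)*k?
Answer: 7*I*sqrt(3158578)/2 ≈ 6220.3*I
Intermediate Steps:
M(k) = 3/8 + k/2 (M(k) = -5 + (43 - (-4)*k)/8 = -5 + (43 + 4*k)/8 = -5 + (43/8 + k/2) = 3/8 + k/2)
sqrt((1294 + 3374)*(M(-64) - 8259) + 8057) = sqrt((1294 + 3374)*((3/8 + (1/2)*(-64)) - 8259) + 8057) = sqrt(4668*((3/8 - 32) - 8259) + 8057) = sqrt(4668*(-253/8 - 8259) + 8057) = sqrt(4668*(-66325/8) + 8057) = sqrt(-77401275/2 + 8057) = sqrt(-77385161/2) = 7*I*sqrt(3158578)/2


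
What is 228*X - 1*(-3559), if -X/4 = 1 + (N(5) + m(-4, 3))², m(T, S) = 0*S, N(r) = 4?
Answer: -11945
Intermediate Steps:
m(T, S) = 0
X = -68 (X = -4*(1 + (4 + 0)²) = -4*(1 + 4²) = -4*(1 + 16) = -4*17 = -68)
228*X - 1*(-3559) = 228*(-68) - 1*(-3559) = -15504 + 3559 = -11945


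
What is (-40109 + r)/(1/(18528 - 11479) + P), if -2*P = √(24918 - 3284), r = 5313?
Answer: 490554008/537479433615 + 1728957601196*√21634/537479433615 ≈ 473.14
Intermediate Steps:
P = -√21634/2 (P = -√(24918 - 3284)/2 = -√21634/2 ≈ -73.542)
(-40109 + r)/(1/(18528 - 11479) + P) = (-40109 + 5313)/(1/(18528 - 11479) - √21634/2) = -34796/(1/7049 - √21634/2)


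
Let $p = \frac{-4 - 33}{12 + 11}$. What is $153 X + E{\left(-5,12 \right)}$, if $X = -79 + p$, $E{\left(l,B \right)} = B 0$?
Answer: $- \frac{283662}{23} \approx -12333.0$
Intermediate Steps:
$p = - \frac{37}{23} \approx -1.6087$
$E{\left(l,B \right)} = 0$
$X = - \frac{1854}{23}$ ($X = -79 - \frac{37}{23} = - \frac{1854}{23} \approx -80.609$)
$153 X + E{\left(-5,12 \right)} = 153 \left(- \frac{1854}{23}\right) + 0 = - \frac{283662}{23} + 0 = - \frac{283662}{23}$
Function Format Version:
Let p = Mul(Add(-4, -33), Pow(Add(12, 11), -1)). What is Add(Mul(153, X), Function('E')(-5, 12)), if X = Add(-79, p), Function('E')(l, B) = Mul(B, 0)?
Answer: Rational(-283662, 23) ≈ -12333.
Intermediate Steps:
p = Rational(-37, 23) (p = Mul(-37, Pow(23, -1)) = Mul(-37, Rational(1, 23)) = Rational(-37, 23) ≈ -1.6087)
Function('E')(l, B) = 0
X = Rational(-1854, 23) (X = Add(-79, Rational(-37, 23)) = Rational(-1854, 23) ≈ -80.609)
Add(Mul(153, X), Function('E')(-5, 12)) = Add(Mul(153, Rational(-1854, 23)), 0) = Add(Rational(-283662, 23), 0) = Rational(-283662, 23)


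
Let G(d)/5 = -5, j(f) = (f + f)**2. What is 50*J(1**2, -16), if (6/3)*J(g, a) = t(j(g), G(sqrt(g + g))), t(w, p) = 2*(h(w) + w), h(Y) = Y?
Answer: 400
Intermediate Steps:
j(f) = 4*f**2 (j(f) = (2*f)**2 = 4*f**2)
G(d) = -25 (G(d) = 5*(-5) = -25)
t(w, p) = 4*w (t(w, p) = 2*(w + w) = 2*(2*w) = 4*w)
J(g, a) = 8*g**2 (J(g, a) = (4*(4*g**2))/2 = (16*g**2)/2 = 8*g**2)
50*J(1**2, -16) = 50*(8*(1**2)**2) = 50*(8*1**2) = 50*(8*1) = 50*8 = 400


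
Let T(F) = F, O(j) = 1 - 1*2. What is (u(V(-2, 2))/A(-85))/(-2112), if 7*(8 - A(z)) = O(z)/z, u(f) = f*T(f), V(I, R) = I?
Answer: -595/2512752 ≈ -0.00023679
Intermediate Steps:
O(j) = -1 (O(j) = 1 - 2 = -1)
u(f) = f² (u(f) = f*f = f²)
A(z) = 8 + 1/(7*z) (A(z) = 8 - (-1)/(7*z) = 8 + 1/(7*z))
(u(V(-2, 2))/A(-85))/(-2112) = ((-2)²/(8 + (⅐)/(-85)))/(-2112) = (4/(8 + (⅐)*(-1/85)))*(-1/2112) = (4/(8 - 1/595))*(-1/2112) = (4/(4759/595))*(-1/2112) = (4*(595/4759))*(-1/2112) = (2380/4759)*(-1/2112) = -595/2512752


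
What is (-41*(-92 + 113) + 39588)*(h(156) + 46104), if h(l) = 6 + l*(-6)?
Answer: 1749453498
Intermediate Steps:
h(l) = 6 - 6*l
(-41*(-92 + 113) + 39588)*(h(156) + 46104) = (-41*(-92 + 113) + 39588)*((6 - 6*156) + 46104) = (-41*21 + 39588)*((6 - 936) + 46104) = (-861 + 39588)*(-930 + 46104) = 38727*45174 = 1749453498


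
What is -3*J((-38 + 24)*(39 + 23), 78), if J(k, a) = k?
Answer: 2604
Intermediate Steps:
-3*J((-38 + 24)*(39 + 23), 78) = -3*(-38 + 24)*(39 + 23) = -(-42)*62 = -3*(-868) = 2604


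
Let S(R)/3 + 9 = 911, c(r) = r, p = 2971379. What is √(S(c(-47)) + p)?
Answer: √2974085 ≈ 1724.6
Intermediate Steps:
S(R) = 2706 (S(R) = -27 + 3*911 = -27 + 2733 = 2706)
√(S(c(-47)) + p) = √(2706 + 2971379) = √2974085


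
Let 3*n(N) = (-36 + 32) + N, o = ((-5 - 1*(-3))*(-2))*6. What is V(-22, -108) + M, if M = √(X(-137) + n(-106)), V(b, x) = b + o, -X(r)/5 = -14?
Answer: 2 + 10*√3/3 ≈ 7.7735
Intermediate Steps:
o = 24 (o = ((-5 + 3)*(-2))*6 = -2*(-2)*6 = 4*6 = 24)
X(r) = 70 (X(r) = -5*(-14) = 70)
V(b, x) = 24 + b (V(b, x) = b + 24 = 24 + b)
n(N) = -4/3 + N/3 (n(N) = ((-36 + 32) + N)/3 = (-4 + N)/3 = -4/3 + N/3)
M = 10*√3/3 (M = √(70 + (-4/3 + (⅓)*(-106))) = √(70 + (-4/3 - 106/3)) = √(70 - 110/3) = √(100/3) = 10*√3/3 ≈ 5.7735)
V(-22, -108) + M = (24 - 22) + 10*√3/3 = 2 + 10*√3/3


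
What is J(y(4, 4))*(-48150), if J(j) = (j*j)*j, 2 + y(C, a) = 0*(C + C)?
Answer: 385200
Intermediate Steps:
y(C, a) = -2 (y(C, a) = -2 + 0*(C + C) = -2 + 0*(2*C) = -2 + 0 = -2)
J(j) = j**3 (J(j) = j**2*j = j**3)
J(y(4, 4))*(-48150) = (-2)**3*(-48150) = -8*(-48150) = 385200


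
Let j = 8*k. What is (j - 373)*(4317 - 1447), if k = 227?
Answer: 4141410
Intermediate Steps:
j = 1816 (j = 8*227 = 1816)
(j - 373)*(4317 - 1447) = (1816 - 373)*(4317 - 1447) = 1443*2870 = 4141410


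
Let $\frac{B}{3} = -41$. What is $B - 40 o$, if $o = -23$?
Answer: $797$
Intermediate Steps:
$B = -123$ ($B = 3 \left(-41\right) = -123$)
$B - 40 o = -123 - -920 = -123 + 920 = 797$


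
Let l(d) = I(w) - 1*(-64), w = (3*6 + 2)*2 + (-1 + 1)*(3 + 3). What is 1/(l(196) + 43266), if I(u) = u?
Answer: 1/43370 ≈ 2.3057e-5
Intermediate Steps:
w = 40 (w = (18 + 2)*2 + 0*6 = 20*2 + 0 = 40 + 0 = 40)
l(d) = 104 (l(d) = 40 - 1*(-64) = 40 + 64 = 104)
1/(l(196) + 43266) = 1/(104 + 43266) = 1/43370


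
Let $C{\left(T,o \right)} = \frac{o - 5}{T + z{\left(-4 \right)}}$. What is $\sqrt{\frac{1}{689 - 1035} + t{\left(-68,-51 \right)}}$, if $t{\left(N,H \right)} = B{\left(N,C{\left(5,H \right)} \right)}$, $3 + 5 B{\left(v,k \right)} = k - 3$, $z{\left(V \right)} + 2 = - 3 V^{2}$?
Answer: $\frac{i \sqrt{25697074}}{5190} \approx 0.97673 i$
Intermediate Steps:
$z{\left(V \right)} = -2 - 3 V^{2}$
$C{\left(T,o \right)} = \frac{-5 + o}{-50 + T}$ ($C{\left(T,o \right)} = \frac{o - 5}{T - \left(2 + 3 \left(-4\right)^{2}\right)} = \frac{-5 + o}{T - 50} = \frac{-5 + o}{-50 + T}$)
$B{\left(v,k \right)} = - \frac{6}{5} + \frac{k}{5}$ ($B{\left(v,k \right)} = - \frac{3}{5} + \frac{k - 3}{5} = - \frac{3}{5} + \frac{-3 + k}{5} = - \frac{3}{5} + \left(- \frac{3}{5} + \frac{k}{5}\right) = - \frac{6}{5} + \frac{k}{5}$)
$t{\left(N,H \right)} = - \frac{53}{45} - \frac{H}{225}$ ($t{\left(N,H \right)} = - \frac{6}{5} + \frac{\frac{1}{50 - 5} \left(5 - H\right)}{5} = - \frac{6}{5} + \frac{\frac{1}{45} \left(5 - H\right)}{5} = - \frac{6}{5} + \frac{\frac{1}{9} - \frac{H}{45}}{5} = - \frac{6}{5} - \left(- \frac{1}{45} + \frac{H}{225}\right) = - \frac{53}{45} - \frac{H}{225}$)
$\sqrt{\frac{1}{689 - 1035} + t{\left(-68,-51 \right)}} = \sqrt{\frac{1}{689 - 1035} - \frac{214}{225}} = \sqrt{\frac{1}{-346} + \left(- \frac{53}{45} + \frac{17}{75}\right)} = \sqrt{- \frac{1}{346} - \frac{214}{225}} = \sqrt{- \frac{74269}{77850}} = \frac{i \sqrt{25697074}}{5190}$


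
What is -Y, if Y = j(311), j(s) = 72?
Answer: -72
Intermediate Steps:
Y = 72
-Y = -1*72 = -72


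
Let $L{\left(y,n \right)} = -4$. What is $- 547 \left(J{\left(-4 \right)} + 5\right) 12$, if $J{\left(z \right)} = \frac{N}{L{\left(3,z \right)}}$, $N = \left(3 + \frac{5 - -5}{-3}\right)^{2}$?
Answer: $- \frac{97913}{3} \approx -32638.0$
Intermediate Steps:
$N = \frac{1}{9}$ ($N = \left(3 + \left(5 + 5\right) \left(- \frac{1}{3}\right)\right)^{2} = \left(3 + 10 \left(- \frac{1}{3}\right)\right)^{2} = \left(3 - \frac{10}{3}\right)^{2} = \left(- \frac{1}{3}\right)^{2} = \frac{1}{9} \approx 0.11111$)
$J{\left(z \right)} = - \frac{1}{36}$ ($J{\left(z \right)} = \frac{1}{9 \left(-4\right)} = \frac{1}{9} \left(- \frac{1}{4}\right) = - \frac{1}{36}$)
$- 547 \left(J{\left(-4 \right)} + 5\right) 12 = - 547 \left(- \frac{1}{36} + 5\right) 12 = - 547 \cdot \frac{179}{36} \cdot 12 = \left(-547\right) \frac{179}{3} = - \frac{97913}{3}$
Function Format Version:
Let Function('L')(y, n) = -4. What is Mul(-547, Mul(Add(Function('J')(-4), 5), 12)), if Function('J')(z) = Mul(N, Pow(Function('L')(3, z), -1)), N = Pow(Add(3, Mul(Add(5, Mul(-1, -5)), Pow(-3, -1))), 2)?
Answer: Rational(-97913, 3) ≈ -32638.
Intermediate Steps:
N = Rational(1, 9) (N = Pow(Add(3, Mul(Add(5, 5), Rational(-1, 3))), 2) = Pow(Add(3, Mul(10, Rational(-1, 3))), 2) = Pow(Add(3, Rational(-10, 3)), 2) = Pow(Rational(-1, 3), 2) = Rational(1, 9) ≈ 0.11111)
Function('J')(z) = Rational(-1, 36) (Function('J')(z) = Mul(Rational(1, 9), Pow(-4, -1)) = Mul(Rational(1, 9), Rational(-1, 4)) = Rational(-1, 36))
Mul(-547, Mul(Add(Function('J')(-4), 5), 12)) = Mul(-547, Mul(Add(Rational(-1, 36), 5), 12)) = Mul(-547, Mul(Rational(179, 36), 12)) = Mul(-547, Rational(179, 3)) = Rational(-97913, 3)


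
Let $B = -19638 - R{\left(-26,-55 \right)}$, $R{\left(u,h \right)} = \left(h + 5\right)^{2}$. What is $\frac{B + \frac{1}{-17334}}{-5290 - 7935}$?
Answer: $\frac{383740093}{229242150} \approx 1.674$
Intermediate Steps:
$R{\left(u,h \right)} = \left(5 + h\right)^{2}$
$B = -22138$ ($B = -19638 - \left(5 - 55\right)^{2} = -19638 - \left(-50\right)^{2} = -19638 - 2500 = -22138$)
$\frac{B + \frac{1}{-17334}}{-5290 - 7935} = \frac{-22138 + \frac{1}{-17334}}{-5290 - 7935} = \frac{-22138 - \frac{1}{17334}}{-13225} = \left(- \frac{383740093}{17334}\right) \left(- \frac{1}{13225}\right) = \frac{383740093}{229242150}$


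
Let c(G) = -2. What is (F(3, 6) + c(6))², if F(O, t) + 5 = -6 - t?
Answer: 361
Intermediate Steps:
F(O, t) = -11 - t (F(O, t) = -5 + (-6 - t) = -11 - t)
(F(3, 6) + c(6))² = ((-11 - 1*6) - 2)² = ((-11 - 6) - 2)² = (-17 - 2)² = (-19)² = 361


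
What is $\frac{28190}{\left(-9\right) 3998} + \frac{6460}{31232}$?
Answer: $- \frac{80998295}{140473728} \approx -0.57661$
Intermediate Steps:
$\frac{28190}{\left(-9\right) 3998} + \frac{6460}{31232} = \frac{28190}{-35982} + 6460 \cdot \frac{1}{31232} = 28190 \left(- \frac{1}{35982}\right) + \frac{1615}{7808} = - \frac{14095}{17991} + \frac{1615}{7808} = - \frac{80998295}{140473728}$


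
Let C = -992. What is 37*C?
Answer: -36704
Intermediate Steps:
37*C = 37*(-992) = -36704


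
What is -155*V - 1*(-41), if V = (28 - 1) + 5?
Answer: -4919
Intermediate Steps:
V = 32 (V = 27 + 5 = 32)
-155*V - 1*(-41) = -155*32 - 1*(-41) = -4960 + 41 = -4919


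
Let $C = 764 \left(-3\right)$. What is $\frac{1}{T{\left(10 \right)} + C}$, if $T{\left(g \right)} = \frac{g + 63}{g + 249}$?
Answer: $- \frac{259}{593555} \approx -0.00043635$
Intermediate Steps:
$T{\left(g \right)} = \frac{63 + g}{249 + g}$
$C = -2292$
$\frac{1}{T{\left(10 \right)} + C} = \frac{1}{\frac{63 + 10}{249 + 10} - 2292} = \frac{1}{\frac{1}{259} \cdot 73 - 2292} = \frac{1}{\frac{73}{259} - 2292} = \frac{1}{- \frac{593555}{259}} = - \frac{259}{593555}$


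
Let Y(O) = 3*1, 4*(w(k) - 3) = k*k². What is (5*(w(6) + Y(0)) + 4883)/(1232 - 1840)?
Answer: -5183/608 ≈ -8.5247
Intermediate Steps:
w(k) = 3 + k³/4 (w(k) = 3 + (k*k²)/4 = 3 + k³/4)
Y(O) = 3
(5*(w(6) + Y(0)) + 4883)/(1232 - 1840) = (5*((3 + (¼)*6³) + 3) + 4883)/(1232 - 1840) = (5*((3 + (¼)*216) + 3) + 4883)/(-608) = (5*((3 + 54) + 3) + 4883)*(-1/608) = (5*(57 + 3) + 4883)*(-1/608) = (5*60 + 4883)*(-1/608) = (300 + 4883)*(-1/608) = 5183*(-1/608) = -5183/608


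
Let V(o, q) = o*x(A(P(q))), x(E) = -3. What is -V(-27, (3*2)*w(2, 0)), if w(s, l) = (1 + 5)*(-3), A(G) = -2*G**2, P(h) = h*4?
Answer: -81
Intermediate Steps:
P(h) = 4*h
w(s, l) = -18 (w(s, l) = 6*(-3) = -18)
V(o, q) = -3*o (V(o, q) = o*(-3) = -3*o)
-V(-27, (3*2)*w(2, 0)) = -(-3)*(-27) = -1*81 = -81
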